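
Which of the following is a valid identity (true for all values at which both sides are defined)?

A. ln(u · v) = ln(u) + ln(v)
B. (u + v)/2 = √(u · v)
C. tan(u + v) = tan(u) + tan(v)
A: holds — e.g. at (3, 5), both sides equal ln(15) ≈ 2.708.
B: fails at (3, 5) — LHS = 4, RHS = √(15) ≈ 3.873.
C: fails at (1, 1) — LHS = tan(2) ≈ -2.185, RHS = 2·tan(1) ≈ 3.115.

Answer: A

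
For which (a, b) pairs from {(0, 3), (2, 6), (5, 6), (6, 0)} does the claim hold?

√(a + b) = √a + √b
Testing each pair:
(0, 3): LHS = √(3) ≈ 1.732, RHS = √(3) ≈ 1.732 → holds
(2, 6): LHS = 2·√(2) ≈ 2.828, RHS = √(2) + √(6) ≈ 3.864 → fails
(5, 6): LHS = √(11) ≈ 3.317, RHS = √(5) + √(6) ≈ 4.686 → fails
(6, 0): LHS = √(6) ≈ 2.449, RHS = √(6) ≈ 2.449 → holds

2 of 4 pairs satisfy the claim.

Answer: (0, 3), (6, 0)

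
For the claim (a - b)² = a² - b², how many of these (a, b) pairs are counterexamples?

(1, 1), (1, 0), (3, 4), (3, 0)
Testing each pair:
(1, 1): LHS = 0, RHS = 0 → satisfies claim
(1, 0): LHS = 1, RHS = 1 → satisfies claim
(3, 4): LHS = 1, RHS = -7 → counterexample
(3, 0): LHS = 9, RHS = 9 → satisfies claim

That makes 1 counterexample.

Answer: 1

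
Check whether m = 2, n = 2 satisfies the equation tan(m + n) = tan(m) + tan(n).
Fails

Substituting m = 2, n = 2:

LHS = tan(2 + 2) = tan(4) ≈ 1.158
RHS = tan(2) + tan(2) = 2·tan(2) ≈ -4.37

LHS ≠ RHS, so the equation does not hold at this point.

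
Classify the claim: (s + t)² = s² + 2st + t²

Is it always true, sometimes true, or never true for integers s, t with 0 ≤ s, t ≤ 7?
Always true

The identity holds for every pair in the range. For instance at (s, t) = (3, 5): both sides equal 64.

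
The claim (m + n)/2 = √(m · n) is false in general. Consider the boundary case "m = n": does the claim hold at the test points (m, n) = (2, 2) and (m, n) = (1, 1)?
Yes, holds at both test points

At (2, 2): LHS = 2, RHS = 2 → equal
At (1, 1): LHS = 1, RHS = 1 → equal

So the claim does hold at both of these boundary points, even though it is not an identity.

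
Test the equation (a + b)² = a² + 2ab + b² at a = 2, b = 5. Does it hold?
Holds

Substituting a = 2, b = 5:

LHS = (2 + 5)² = 49
RHS = 2² + 2·2·5 + 5² = 49

LHS = RHS, so the equation holds at this point.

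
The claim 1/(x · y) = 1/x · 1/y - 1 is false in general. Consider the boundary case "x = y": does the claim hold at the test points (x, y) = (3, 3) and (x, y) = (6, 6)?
No, fails at both test points

At (3, 3): LHS = 1/9 ≠ RHS = -8/9
At (6, 6): LHS = 1/36 ≠ RHS = -35/36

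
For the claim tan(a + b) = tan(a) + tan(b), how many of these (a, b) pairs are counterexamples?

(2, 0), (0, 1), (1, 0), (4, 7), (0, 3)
Testing each pair:
(2, 0): LHS = tan(2) ≈ -2.185, RHS = tan(2) ≈ -2.185 → satisfies claim
(0, 1): LHS = tan(1) ≈ 1.557, RHS = tan(1) ≈ 1.557 → satisfies claim
(1, 0): LHS = tan(1) ≈ 1.557, RHS = tan(1) ≈ 1.557 → satisfies claim
(4, 7): LHS = tan(11) ≈ -226, RHS = tan(7) + tan(4) ≈ 2.029 → counterexample
(0, 3): LHS = tan(3) ≈ -0.1425, RHS = tan(3) ≈ -0.1425 → satisfies claim

That makes 1 counterexample.

Answer: 1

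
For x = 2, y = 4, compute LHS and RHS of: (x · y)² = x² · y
LHS = (2 · 4)² = 64
RHS = 2² · 4 = 16

LHS ≠ RHS, so the equation does not hold here.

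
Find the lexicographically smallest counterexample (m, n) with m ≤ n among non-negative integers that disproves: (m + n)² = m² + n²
Substituting (1, 1) into the claim:
LHS = (1 + 1)² = 4
RHS = 1² + 1² = 2

Since LHS ≠ RHS, this pair disproves the claim, and no lexicographically smaller pair (m ≤ n, non-negative integers) does.

For instance (1, 2) is also a counterexample (LHS = 9, RHS = 5), but it's lexicographically larger.

Answer: (m, n) = (1, 1)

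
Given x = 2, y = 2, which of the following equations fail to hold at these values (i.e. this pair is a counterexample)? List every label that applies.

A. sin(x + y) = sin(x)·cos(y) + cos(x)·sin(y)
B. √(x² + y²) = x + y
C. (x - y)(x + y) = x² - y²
Evaluating each claim at the given values:
A. LHS = sin(4) ≈ -0.7568, RHS = 2·sin(2)·cos(2) ≈ -0.7568 → holds here (LHS = RHS)
B. LHS = 2·√(2) ≈ 2.828, RHS = 4 → fails here (LHS ≠ RHS)
C. LHS = 0, RHS = 0 → holds here (LHS = RHS)

Answer: B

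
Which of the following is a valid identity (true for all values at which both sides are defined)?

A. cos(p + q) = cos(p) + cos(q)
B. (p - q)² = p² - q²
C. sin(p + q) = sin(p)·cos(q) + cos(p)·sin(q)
A: fails at (1, 5) — LHS = cos(6) ≈ 0.9602, RHS = cos(5) + cos(1) ≈ 0.824.
B: fails at (3, 5) — LHS = 4, RHS = -16.
C: holds — e.g. at (1, 5), both sides equal sin(6) ≈ -0.2794.

Answer: C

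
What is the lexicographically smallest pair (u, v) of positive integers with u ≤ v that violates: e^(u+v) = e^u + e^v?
Substituting (1, 1) into the claim:
LHS = e^(1+1) = e^2 ≈ 7.389
RHS = e^1 + e^1 = 2·e ≈ 5.437

Since LHS ≠ RHS, this pair disproves the claim, and no lexicographically smaller pair (u ≤ v, positive integers) does.

For instance (3, 5) is also a counterexample (LHS = e^8 ≈ 2981, RHS = e^3 + e^5 ≈ 168.5), but it's lexicographically larger.

Answer: (u, v) = (1, 1)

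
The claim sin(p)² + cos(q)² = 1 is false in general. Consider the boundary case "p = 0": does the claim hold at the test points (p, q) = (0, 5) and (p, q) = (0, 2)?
At (0, 5): LHS = cos(5)² ≈ 0.08046 ≠ RHS = 1
At (0, 2): LHS = cos(2)² ≈ 0.1732 ≠ RHS = 1

Answer: No, fails at both test points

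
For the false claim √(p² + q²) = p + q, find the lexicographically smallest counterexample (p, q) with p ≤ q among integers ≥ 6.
(p, q) = (6, 6)

Substituting (6, 6) into the claim:
LHS = √(6² + 6²) = 6·√(2) ≈ 8.485
RHS = 6 + 6 = 12

Since LHS ≠ RHS, this pair disproves the claim, and no lexicographically smaller pair (p ≤ q, integers ≥ 6) does.

For instance (7, 13) is also a counterexample (LHS = √(218) ≈ 14.76, RHS = 20), but it's lexicographically larger.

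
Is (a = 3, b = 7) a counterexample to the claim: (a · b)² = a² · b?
Substituting a = 3, b = 7:
LHS = (3 · 7)² = 441
RHS = 3² · 7 = 63

Since LHS ≠ RHS, this pair disproves the claim.

Answer: Yes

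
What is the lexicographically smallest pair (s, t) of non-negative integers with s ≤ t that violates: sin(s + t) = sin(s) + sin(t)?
Substituting (1, 1) into the claim:
LHS = sin(1 + 1) = sin(2) ≈ 0.9093
RHS = sin(1) + sin(1) = 2·sin(1) ≈ 1.683

Since LHS ≠ RHS, this pair disproves the claim, and no lexicographically smaller pair (s ≤ t, non-negative integers) does.

For instance (3, 4) is also a counterexample (LHS = sin(7) ≈ 0.657, RHS = sin(4) + sin(3) ≈ -0.6157), but it's lexicographically larger.

Answer: (s, t) = (1, 1)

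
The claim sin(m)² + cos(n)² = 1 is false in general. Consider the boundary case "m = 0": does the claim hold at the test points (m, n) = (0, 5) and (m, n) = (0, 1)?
No, fails at both test points

At (0, 5): LHS = cos(5)² ≈ 0.08046 ≠ RHS = 1
At (0, 1): LHS = cos(1)² ≈ 0.2919 ≠ RHS = 1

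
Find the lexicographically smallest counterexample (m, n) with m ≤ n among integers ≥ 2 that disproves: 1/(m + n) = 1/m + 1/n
Substituting (2, 2) into the claim:
LHS = 1/(2 + 2) = 1/4
RHS = 1/2 + 1/2 = 1

Since LHS ≠ RHS, this pair disproves the claim, and no lexicographically smaller pair (m ≤ n, integers ≥ 2) does.

For instance (3, 5) is also a counterexample (LHS = 1/8, RHS = 8/15), but it's lexicographically larger.

Answer: (m, n) = (2, 2)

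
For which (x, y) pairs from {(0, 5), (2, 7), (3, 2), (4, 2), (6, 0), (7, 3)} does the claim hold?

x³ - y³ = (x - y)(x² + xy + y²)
All pairs

Testing each pair:
(0, 5): LHS = -125, RHS = -125 → holds
(2, 7): LHS = -335, RHS = -335 → holds
(3, 2): LHS = 19, RHS = 19 → holds
(4, 2): LHS = 56, RHS = 56 → holds
(6, 0): LHS = 216, RHS = 216 → holds
(7, 3): LHS = 316, RHS = 316 → holds

Every pair satisfies the claim.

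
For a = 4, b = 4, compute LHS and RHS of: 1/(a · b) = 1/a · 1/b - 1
LHS = 1/(4 · 4) = 1/16
RHS = 1/4 · 1/4 - 1 = -15/16

LHS ≠ RHS, so the equation does not hold here.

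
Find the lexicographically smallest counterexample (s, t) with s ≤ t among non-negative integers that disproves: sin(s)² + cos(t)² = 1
At (0, 0): both sides equal 1, so it holds there.

Substituting (0, 1) into the claim:
LHS = sin(0)² + cos(1)² = cos(1)² ≈ 0.2919
RHS = 1

Since LHS ≠ RHS, this pair disproves the claim, and no lexicographically smaller pair (s ≤ t, non-negative integers) does.

For instance (1, 6) is also a counterexample (LHS = sin(1)² + cos(6)² ≈ 1.63, RHS = 1), but it's lexicographically larger.

Answer: (s, t) = (0, 1)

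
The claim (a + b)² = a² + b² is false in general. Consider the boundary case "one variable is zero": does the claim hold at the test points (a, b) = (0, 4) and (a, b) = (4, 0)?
Yes, holds at both test points

At (0, 4): LHS = 16, RHS = 16 → equal
At (4, 0): LHS = 16, RHS = 16 → equal

So the claim does hold at both of these boundary points, even though it is not an identity.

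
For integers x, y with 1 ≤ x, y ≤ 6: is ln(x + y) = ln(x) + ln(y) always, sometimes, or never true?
It holds at (x, y) = (2, 2) (both sides equal ln(4) ≈ 1.386), but fails at (x, y) = (2, 3) (LHS = ln(5) ≈ 1.609, RHS = ln(2) + ln(3) ≈ 1.792).

Answer: Sometimes true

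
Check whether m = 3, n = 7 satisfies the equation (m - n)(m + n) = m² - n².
Holds

Substituting m = 3, n = 7:

LHS = (3 - 7)(3 + 7) = -40
RHS = 3² - 7² = -40

LHS = RHS, so the equation holds at this point.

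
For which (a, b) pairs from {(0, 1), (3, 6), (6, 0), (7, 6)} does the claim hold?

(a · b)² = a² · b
(0, 1), (6, 0)

Testing each pair:
(0, 1): LHS = 0, RHS = 0 → holds
(3, 6): LHS = 324, RHS = 54 → fails
(6, 0): LHS = 0, RHS = 0 → holds
(7, 6): LHS = 1764, RHS = 294 → fails

2 of 4 pairs satisfy the claim.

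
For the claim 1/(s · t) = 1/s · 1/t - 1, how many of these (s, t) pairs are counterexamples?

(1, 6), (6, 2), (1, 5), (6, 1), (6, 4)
5

Testing each pair:
(1, 6): LHS = 1/6, RHS = -5/6 → counterexample
(6, 2): LHS = 1/12, RHS = -11/12 → counterexample
(1, 5): LHS = 1/5, RHS = -4/5 → counterexample
(6, 1): LHS = 1/6, RHS = -5/6 → counterexample
(6, 4): LHS = 1/24, RHS = -23/24 → counterexample

That makes 5 counterexamples.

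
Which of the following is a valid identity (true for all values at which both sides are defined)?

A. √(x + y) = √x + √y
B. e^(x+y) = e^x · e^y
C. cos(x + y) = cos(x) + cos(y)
A: fails at (2, 5) — LHS = √(7) ≈ 2.646, RHS = √(2) + √(5) ≈ 3.65.
B: holds — e.g. at (2, 7), both sides equal e^9 ≈ 8103.
C: fails at (2, 3) — LHS = cos(5) ≈ 0.2837, RHS = cos(3) + cos(2) ≈ -1.406.

Answer: B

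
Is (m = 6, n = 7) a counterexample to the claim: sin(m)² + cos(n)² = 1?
Substituting m = 6, n = 7:
LHS = sin(6)² + cos(7)² ≈ 0.6464
RHS = 1

Since LHS ≠ RHS, this pair disproves the claim.

Answer: Yes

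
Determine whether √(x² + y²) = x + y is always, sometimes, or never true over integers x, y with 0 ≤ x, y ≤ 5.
It holds at (x, y) = (1, 0) (both sides equal 1), but fails at (x, y) = (3, 3) (LHS = 3·√(2) ≈ 4.243, RHS = 6).

Answer: Sometimes true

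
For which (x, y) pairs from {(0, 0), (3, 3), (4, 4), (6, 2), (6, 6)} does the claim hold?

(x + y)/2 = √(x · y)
(0, 0), (3, 3), (4, 4), (6, 6)

Testing each pair:
(0, 0): LHS = 0, RHS = 0 → holds
(3, 3): LHS = 3, RHS = 3 → holds
(4, 4): LHS = 4, RHS = 4 → holds
(6, 2): LHS = 4, RHS = 2·√(3) ≈ 3.464 → fails
(6, 6): LHS = 6, RHS = 6 → holds

4 of 5 pairs satisfy the claim.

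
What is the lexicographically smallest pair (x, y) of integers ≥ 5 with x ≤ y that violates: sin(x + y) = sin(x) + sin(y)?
Substituting (5, 5) into the claim:
LHS = sin(5 + 5) = sin(10) ≈ -0.544
RHS = sin(5) + sin(5) = 2·sin(5) ≈ -1.918

Since LHS ≠ RHS, this pair disproves the claim, and no lexicographically smaller pair (x ≤ y, integers ≥ 5) does.

For instance (6, 10) is also a counterexample (LHS = sin(16) ≈ -0.2879, RHS = sin(10) + sin(6) ≈ -0.8234), but it's lexicographically larger.

Answer: (x, y) = (5, 5)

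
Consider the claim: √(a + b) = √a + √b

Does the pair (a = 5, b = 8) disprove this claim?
Substituting a = 5, b = 8:
LHS = √(5 + 8) = √(13) ≈ 3.606
RHS = √5 + √8 = √(5) + 2·√(2) ≈ 5.064

Since LHS ≠ RHS, this pair disproves the claim.

Answer: Yes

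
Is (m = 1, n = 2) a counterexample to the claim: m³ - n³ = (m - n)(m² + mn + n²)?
No

Substituting m = 1, n = 2:
LHS = 1³ - 2³ = -7
RHS = (1 - 2)(1² + 1·2 + 2²) = -7

The sides agree, so this pair does not disprove the claim.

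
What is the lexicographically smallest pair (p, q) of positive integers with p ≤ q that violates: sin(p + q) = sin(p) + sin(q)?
(p, q) = (1, 1)

Substituting (1, 1) into the claim:
LHS = sin(1 + 1) = sin(2) ≈ 0.9093
RHS = sin(1) + sin(1) = 2·sin(1) ≈ 1.683

Since LHS ≠ RHS, this pair disproves the claim, and no lexicographically smaller pair (p ≤ q, positive integers) does.

For instance (7, 7) is also a counterexample (LHS = sin(14) ≈ 0.9906, RHS = 2·sin(7) ≈ 1.314), but it's lexicographically larger.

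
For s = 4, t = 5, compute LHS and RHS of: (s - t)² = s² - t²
LHS = (4 - 5)² = 1
RHS = 4² - 5² = -9

LHS ≠ RHS, so the equation does not hold here.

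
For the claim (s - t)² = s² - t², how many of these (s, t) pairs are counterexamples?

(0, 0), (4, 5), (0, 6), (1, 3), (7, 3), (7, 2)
Testing each pair:
(0, 0): LHS = 0, RHS = 0 → satisfies claim
(4, 5): LHS = 1, RHS = -9 → counterexample
(0, 6): LHS = 36, RHS = -36 → counterexample
(1, 3): LHS = 4, RHS = -8 → counterexample
(7, 3): LHS = 16, RHS = 40 → counterexample
(7, 2): LHS = 25, RHS = 45 → counterexample

That makes 5 counterexamples.

Answer: 5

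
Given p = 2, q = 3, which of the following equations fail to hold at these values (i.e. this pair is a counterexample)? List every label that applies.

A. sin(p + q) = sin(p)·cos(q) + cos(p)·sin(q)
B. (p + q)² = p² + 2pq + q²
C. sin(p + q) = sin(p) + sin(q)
C

Evaluating each claim at the given values:
A. LHS = sin(5) ≈ -0.9589, RHS = sin(2)·cos(3) + sin(3)·cos(2) ≈ -0.9589 → holds here (LHS = RHS)
B. LHS = 25, RHS = 25 → holds here (LHS = RHS)
C. LHS = sin(5) ≈ -0.9589, RHS = sin(3) + sin(2) ≈ 1.05 → fails here (LHS ≠ RHS)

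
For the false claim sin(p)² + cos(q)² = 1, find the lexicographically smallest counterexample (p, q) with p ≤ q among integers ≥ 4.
(p, q) = (4, 5)

Substituting (4, 5) into the claim:
LHS = sin(4)² + cos(5)² ≈ 0.6532
RHS = 1

Since LHS ≠ RHS, this pair disproves the claim, and no lexicographically smaller pair (p ≤ q, integers ≥ 4) does.

For instance (9, 11) is also a counterexample (LHS = cos(11)² + sin(9)² ≈ 0.1699, RHS = 1), but it's lexicographically larger.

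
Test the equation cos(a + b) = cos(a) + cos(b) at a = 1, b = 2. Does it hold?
Fails

Substituting a = 1, b = 2:

LHS = cos(1 + 2) = cos(3) ≈ -0.99
RHS = cos(1) + cos(2) ≈ 0.1242

LHS ≠ RHS, so the equation does not hold at this point.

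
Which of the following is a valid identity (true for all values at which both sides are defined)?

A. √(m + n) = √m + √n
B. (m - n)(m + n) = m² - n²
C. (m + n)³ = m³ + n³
B

A: fails at (3, 4) — LHS = √(7) ≈ 2.646, RHS = √(3) + 2 ≈ 3.732.
B: holds — e.g. at (3, 3), both sides equal 0.
C: fails at (1, 2) — LHS = 27, RHS = 9.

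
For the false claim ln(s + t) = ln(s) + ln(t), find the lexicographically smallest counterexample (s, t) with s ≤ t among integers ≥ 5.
(s, t) = (5, 5)

Substituting (5, 5) into the claim:
LHS = ln(5 + 5) = ln(10) ≈ 2.303
RHS = ln(5) + ln(5) = 2·ln(5) ≈ 3.219

Since LHS ≠ RHS, this pair disproves the claim, and no lexicographically smaller pair (s ≤ t, integers ≥ 5) does.

For instance (7, 9) is also a counterexample (LHS = ln(16) ≈ 2.773, RHS = ln(7) + ln(9) ≈ 4.143), but it's lexicographically larger.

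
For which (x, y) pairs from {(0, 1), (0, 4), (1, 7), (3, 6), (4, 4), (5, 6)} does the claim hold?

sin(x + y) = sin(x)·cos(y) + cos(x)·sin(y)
All pairs

Testing each pair:
(0, 1): LHS = sin(1) ≈ 0.8415, RHS = sin(1) ≈ 0.8415 → holds
(0, 4): LHS = sin(4) ≈ -0.7568, RHS = sin(4) ≈ -0.7568 → holds
(1, 7): LHS = sin(8) ≈ 0.9894, RHS = sin(7)·cos(1) + sin(1)·cos(7) ≈ 0.9894 → holds
(3, 6): LHS = sin(9) ≈ 0.4121, RHS = sin(3)·cos(6) + sin(6)·cos(3) ≈ 0.4121 → holds
(4, 4): LHS = sin(8) ≈ 0.9894, RHS = 2·sin(4)·cos(4) ≈ 0.9894 → holds
(5, 6): LHS = sin(11) ≈ -1, RHS = sin(5)·cos(6) + sin(6)·cos(5) ≈ -1 → holds

Every pair satisfies the claim.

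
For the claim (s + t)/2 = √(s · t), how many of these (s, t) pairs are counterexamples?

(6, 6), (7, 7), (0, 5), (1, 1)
1

Testing each pair:
(6, 6): LHS = 6, RHS = 6 → satisfies claim
(7, 7): LHS = 7, RHS = 7 → satisfies claim
(0, 5): LHS = 5/2, RHS = 0 → counterexample
(1, 1): LHS = 1, RHS = 1 → satisfies claim

That makes 1 counterexample.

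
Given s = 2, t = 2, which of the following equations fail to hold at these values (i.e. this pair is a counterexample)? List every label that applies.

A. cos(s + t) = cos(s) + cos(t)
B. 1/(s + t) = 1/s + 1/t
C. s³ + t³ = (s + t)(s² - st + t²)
Evaluating each claim at the given values:
A. LHS = cos(4) ≈ -0.6536, RHS = 2·cos(2) ≈ -0.8323 → fails here (LHS ≠ RHS)
B. LHS = 1/4, RHS = 1 → fails here (LHS ≠ RHS)
C. LHS = 16, RHS = 16 → holds here (LHS = RHS)

Answer: A, B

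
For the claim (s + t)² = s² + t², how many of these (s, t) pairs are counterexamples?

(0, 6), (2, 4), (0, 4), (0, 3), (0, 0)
Testing each pair:
(0, 6): LHS = 36, RHS = 36 → satisfies claim
(2, 4): LHS = 36, RHS = 20 → counterexample
(0, 4): LHS = 16, RHS = 16 → satisfies claim
(0, 3): LHS = 9, RHS = 9 → satisfies claim
(0, 0): LHS = 0, RHS = 0 → satisfies claim

That makes 1 counterexample.

Answer: 1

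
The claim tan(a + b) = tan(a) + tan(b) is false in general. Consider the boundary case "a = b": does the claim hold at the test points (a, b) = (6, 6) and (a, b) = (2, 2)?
No, fails at both test points

At (6, 6): LHS = tan(12) ≈ -0.6359 ≠ RHS = 2·tan(6) ≈ -0.582
At (2, 2): LHS = tan(4) ≈ 1.158 ≠ RHS = 2·tan(2) ≈ -4.37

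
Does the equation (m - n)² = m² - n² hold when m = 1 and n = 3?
Substituting m = 1, n = 3:

LHS = (1 - 3)² = 4
RHS = 1² - 3² = -8

LHS ≠ RHS, so the equation does not hold at this point.

Answer: Fails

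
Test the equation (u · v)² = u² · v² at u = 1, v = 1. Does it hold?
Holds

Substituting u = 1, v = 1:

LHS = (1 · 1)² = 1
RHS = 1² · 1² = 1

LHS = RHS, so the equation holds at this point.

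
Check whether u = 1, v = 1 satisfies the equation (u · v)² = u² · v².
Substituting u = 1, v = 1:

LHS = (1 · 1)² = 1
RHS = 1² · 1² = 1

LHS = RHS, so the equation holds at this point.

Answer: Holds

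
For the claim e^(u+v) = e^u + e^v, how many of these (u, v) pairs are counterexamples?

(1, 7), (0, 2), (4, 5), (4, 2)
4

Testing each pair:
(1, 7): LHS = e^8 ≈ 2981, RHS = e + e^7 ≈ 1099 → counterexample
(0, 2): LHS = e^2 ≈ 7.389, RHS = 1 + e^2 ≈ 8.389 → counterexample
(4, 5): LHS = e^9 ≈ 8103, RHS = e^4 + e^5 ≈ 203 → counterexample
(4, 2): LHS = e^6 ≈ 403.4, RHS = e^2 + e^4 ≈ 61.99 → counterexample

That makes 4 counterexamples.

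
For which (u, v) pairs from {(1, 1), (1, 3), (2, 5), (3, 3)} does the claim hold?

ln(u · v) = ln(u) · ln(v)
(1, 1)

Testing each pair:
(1, 1): LHS = 0, RHS = 0 → holds
(1, 3): LHS = ln(3) ≈ 1.099, RHS = 0 → fails
(2, 5): LHS = ln(10) ≈ 2.303, RHS = ln(2)·ln(5) ≈ 1.116 → fails
(3, 3): LHS = ln(9) ≈ 2.197, RHS = ln(3)² ≈ 1.207 → fails

1 of 4 pairs satisfies the claim.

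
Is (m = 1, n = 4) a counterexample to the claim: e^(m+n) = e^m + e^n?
Yes

Substituting m = 1, n = 4:
LHS = e^(1+4) = e^5 ≈ 148.4
RHS = e^1 + e^4 = e + e^4 ≈ 57.32

Since LHS ≠ RHS, this pair disproves the claim.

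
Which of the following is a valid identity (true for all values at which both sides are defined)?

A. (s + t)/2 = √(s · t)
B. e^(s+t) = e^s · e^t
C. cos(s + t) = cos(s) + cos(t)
A: fails at (2, 4) — LHS = 3, RHS = 2·√(2) ≈ 2.828.
B: holds — e.g. at (1, 2), both sides equal e^3 ≈ 20.09.
C: fails at (1, 2) — LHS = cos(3) ≈ -0.99, RHS = cos(2) + cos(1) ≈ 0.1242.

Answer: B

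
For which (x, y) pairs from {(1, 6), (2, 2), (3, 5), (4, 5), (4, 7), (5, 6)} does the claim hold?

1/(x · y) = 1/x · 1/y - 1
None

Testing each pair:
(1, 6): LHS = 1/6, RHS = -5/6 → fails
(2, 2): LHS = 1/4, RHS = -3/4 → fails
(3, 5): LHS = 1/15, RHS = -14/15 → fails
(4, 5): LHS = 1/20, RHS = -19/20 → fails
(4, 7): LHS = 1/28, RHS = -27/28 → fails
(5, 6): LHS = 1/30, RHS = -29/30 → fails

No pair satisfies the claim.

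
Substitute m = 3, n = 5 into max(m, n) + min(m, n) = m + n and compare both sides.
LHS = max(3, 5) + min(3, 5) = 8
RHS = 3 + 5 = 8

LHS = RHS: the two sides agree.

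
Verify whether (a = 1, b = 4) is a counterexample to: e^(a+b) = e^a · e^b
Substituting a = 1, b = 4:
LHS = e^(1+4) = e^5 ≈ 148.4
RHS = e^1 · e^4 = e^5 ≈ 148.4

The sides agree, so this pair does not disprove the claim.

Answer: No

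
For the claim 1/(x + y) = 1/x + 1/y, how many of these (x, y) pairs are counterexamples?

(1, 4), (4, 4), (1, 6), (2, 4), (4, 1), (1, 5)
Testing each pair:
(1, 4): LHS = 1/5, RHS = 5/4 → counterexample
(4, 4): LHS = 1/8, RHS = 1/2 → counterexample
(1, 6): LHS = 1/7, RHS = 7/6 → counterexample
(2, 4): LHS = 1/6, RHS = 3/4 → counterexample
(4, 1): LHS = 1/5, RHS = 5/4 → counterexample
(1, 5): LHS = 1/6, RHS = 6/5 → counterexample

That makes 6 counterexamples.

Answer: 6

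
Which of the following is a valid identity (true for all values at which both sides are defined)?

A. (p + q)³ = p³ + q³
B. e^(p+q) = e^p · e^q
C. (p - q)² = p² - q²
B

A: fails at (3, 5) — LHS = 512, RHS = 152.
B: holds — e.g. at (1, 3), both sides equal e^4 ≈ 54.6.
C: fails at (6, 7) — LHS = 1, RHS = -13.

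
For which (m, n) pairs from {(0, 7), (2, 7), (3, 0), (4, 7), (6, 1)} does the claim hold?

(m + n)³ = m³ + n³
(0, 7), (3, 0)

Testing each pair:
(0, 7): LHS = 343, RHS = 343 → holds
(2, 7): LHS = 729, RHS = 351 → fails
(3, 0): LHS = 27, RHS = 27 → holds
(4, 7): LHS = 1331, RHS = 407 → fails
(6, 1): LHS = 343, RHS = 217 → fails

2 of 5 pairs satisfy the claim.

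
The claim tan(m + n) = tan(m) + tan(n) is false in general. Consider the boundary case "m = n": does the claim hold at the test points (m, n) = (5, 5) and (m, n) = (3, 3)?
At (5, 5): LHS = tan(10) ≈ 0.6484 ≠ RHS = 2·tan(5) ≈ -6.761
At (3, 3): LHS = tan(6) ≈ -0.291 ≠ RHS = 2·tan(3) ≈ -0.2851

Answer: No, fails at both test points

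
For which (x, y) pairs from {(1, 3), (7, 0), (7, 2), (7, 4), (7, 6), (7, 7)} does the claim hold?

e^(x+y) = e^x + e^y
None

Testing each pair:
(1, 3): LHS = e^4 ≈ 54.6, RHS = e + e^3 ≈ 22.8 → fails
(7, 0): LHS = e^7 ≈ 1097, RHS = 1 + e^7 ≈ 1098 → fails
(7, 2): LHS = e^9 ≈ 8103, RHS = e^2 + e^7 ≈ 1104 → fails
(7, 4): LHS = e^11 ≈ 59874.1, RHS = e^4 + e^7 ≈ 1151 → fails
(7, 6): LHS = e^13 ≈ 442413.4, RHS = e^6 + e^7 ≈ 1500 → fails
(7, 7): LHS = e^14 ≈ 1202604.3, RHS = 2·e^7 ≈ 2193 → fails

No pair satisfies the claim.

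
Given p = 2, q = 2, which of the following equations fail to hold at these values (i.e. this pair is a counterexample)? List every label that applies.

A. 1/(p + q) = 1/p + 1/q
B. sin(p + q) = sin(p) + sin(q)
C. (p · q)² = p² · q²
A, B

Evaluating each claim at the given values:
A. LHS = 1/4, RHS = 1 → fails here (LHS ≠ RHS)
B. LHS = sin(4) ≈ -0.7568, RHS = 2·sin(2) ≈ 1.819 → fails here (LHS ≠ RHS)
C. LHS = 16, RHS = 16 → holds here (LHS = RHS)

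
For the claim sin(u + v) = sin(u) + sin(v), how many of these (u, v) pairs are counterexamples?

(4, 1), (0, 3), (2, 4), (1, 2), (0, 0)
Testing each pair:
(4, 1): LHS = sin(5) ≈ -0.9589, RHS = sin(4) + sin(1) ≈ 0.08467 → counterexample
(0, 3): LHS = sin(3) ≈ 0.1411, RHS = sin(3) ≈ 0.1411 → satisfies claim
(2, 4): LHS = sin(6) ≈ -0.2794, RHS = sin(4) + sin(2) ≈ 0.1525 → counterexample
(1, 2): LHS = sin(3) ≈ 0.1411, RHS = sin(1) + sin(2) ≈ 1.751 → counterexample
(0, 0): LHS = 0, RHS = 0 → satisfies claim

That makes 3 counterexamples.

Answer: 3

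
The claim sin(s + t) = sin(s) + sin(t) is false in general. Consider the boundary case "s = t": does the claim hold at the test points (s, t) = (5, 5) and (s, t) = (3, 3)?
No, fails at both test points

At (5, 5): LHS = sin(10) ≈ -0.544 ≠ RHS = 2·sin(5) ≈ -1.918
At (3, 3): LHS = sin(6) ≈ -0.2794 ≠ RHS = 2·sin(3) ≈ 0.2822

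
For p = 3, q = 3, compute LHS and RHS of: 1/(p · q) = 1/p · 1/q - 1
LHS = 1/(3 · 3) = 1/9
RHS = 1/3 · 1/3 - 1 = -8/9

LHS ≠ RHS, so the equation does not hold here.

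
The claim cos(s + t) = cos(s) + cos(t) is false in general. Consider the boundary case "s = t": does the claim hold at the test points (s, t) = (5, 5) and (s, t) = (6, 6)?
No, fails at both test points

At (5, 5): LHS = cos(10) ≈ -0.8391 ≠ RHS = 2·cos(5) ≈ 0.5673
At (6, 6): LHS = cos(12) ≈ 0.8439 ≠ RHS = 2·cos(6) ≈ 1.92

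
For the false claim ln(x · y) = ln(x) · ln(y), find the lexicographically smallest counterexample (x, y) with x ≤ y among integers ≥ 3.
(x, y) = (3, 3)

Substituting (3, 3) into the claim:
LHS = ln(3 · 3) = ln(9) ≈ 2.197
RHS = ln(3) · ln(3) = ln(3)² ≈ 1.207

Since LHS ≠ RHS, this pair disproves the claim, and no lexicographically smaller pair (x ≤ y, integers ≥ 3) does.

For instance (3, 5) is also a counterexample (LHS = ln(15) ≈ 2.708, RHS = ln(3)·ln(5) ≈ 1.768), but it's lexicographically larger.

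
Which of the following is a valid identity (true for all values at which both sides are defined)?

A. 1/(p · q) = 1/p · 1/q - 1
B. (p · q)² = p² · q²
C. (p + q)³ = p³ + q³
A: fails at (4, 6) — LHS = 1/24, RHS = -23/24.
B: holds — e.g. at (4, 5), both sides equal 400.
C: fails at (2, 7) — LHS = 729, RHS = 351.

Answer: B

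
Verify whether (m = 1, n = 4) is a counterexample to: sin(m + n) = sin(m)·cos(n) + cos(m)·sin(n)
Substituting m = 1, n = 4:
LHS = sin(1 + 4) = sin(5) ≈ -0.9589
RHS = sin(1)·cos(4) + cos(1)·sin(4) = sin(1)·cos(4) + sin(4)·cos(1) ≈ -0.9589

The sides agree, so this pair does not disprove the claim.

Answer: No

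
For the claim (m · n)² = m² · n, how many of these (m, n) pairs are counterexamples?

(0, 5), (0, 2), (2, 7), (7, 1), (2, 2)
Testing each pair:
(0, 5): LHS = 0, RHS = 0 → satisfies claim
(0, 2): LHS = 0, RHS = 0 → satisfies claim
(2, 7): LHS = 196, RHS = 28 → counterexample
(7, 1): LHS = 49, RHS = 49 → satisfies claim
(2, 2): LHS = 16, RHS = 8 → counterexample

That makes 2 counterexamples.

Answer: 2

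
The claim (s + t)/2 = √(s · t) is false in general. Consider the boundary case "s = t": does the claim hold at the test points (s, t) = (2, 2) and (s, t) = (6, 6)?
Yes, holds at both test points

At (2, 2): LHS = 2, RHS = 2 → equal
At (6, 6): LHS = 6, RHS = 6 → equal

So the claim does hold at both of these boundary points, even though it is not an identity.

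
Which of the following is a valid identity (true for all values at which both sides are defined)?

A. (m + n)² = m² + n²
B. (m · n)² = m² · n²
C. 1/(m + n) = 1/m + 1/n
B

A: fails at (1, 2) — LHS = 9, RHS = 5.
B: holds — e.g. at (1, 1), both sides equal 1.
C: fails at (2, 7) — LHS = 1/9, RHS = 9/14.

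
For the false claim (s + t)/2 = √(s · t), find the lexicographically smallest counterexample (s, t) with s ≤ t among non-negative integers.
(s, t) = (0, 1)

At (0, 0): both sides equal 0, so it holds there.

Substituting (0, 1) into the claim:
LHS = (0 + 1)/2 = 1/2
RHS = √(0 · 1) = 0

Since LHS ≠ RHS, this pair disproves the claim, and no lexicographically smaller pair (s ≤ t, non-negative integers) does.

For instance (2, 5) is also a counterexample (LHS = 7/2, RHS = √(10) ≈ 3.162), but it's lexicographically larger.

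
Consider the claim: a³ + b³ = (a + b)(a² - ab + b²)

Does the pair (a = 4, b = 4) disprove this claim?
No

Substituting a = 4, b = 4:
LHS = 4³ + 4³ = 128
RHS = (4 + 4)(4² - 4·4 + 4²) = 128

The sides agree, so this pair does not disprove the claim.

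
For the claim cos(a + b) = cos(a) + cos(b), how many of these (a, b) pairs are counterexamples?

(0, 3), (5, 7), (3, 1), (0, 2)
Testing each pair:
(0, 3): LHS = cos(3) ≈ -0.99, RHS = cos(3) + 1 ≈ 0.01001 → counterexample
(5, 7): LHS = cos(12) ≈ 0.8439, RHS = cos(5) + cos(7) ≈ 1.038 → counterexample
(3, 1): LHS = cos(4) ≈ -0.6536, RHS = cos(3) + cos(1) ≈ -0.4497 → counterexample
(0, 2): LHS = cos(2) ≈ -0.4161, RHS = cos(2) + 1 ≈ 0.5839 → counterexample

That makes 4 counterexamples.

Answer: 4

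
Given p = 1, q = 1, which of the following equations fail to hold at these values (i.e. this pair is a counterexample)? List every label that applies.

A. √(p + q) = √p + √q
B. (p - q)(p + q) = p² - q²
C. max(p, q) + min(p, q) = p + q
Evaluating each claim at the given values:
A. LHS = √(2) ≈ 1.414, RHS = 2 → fails here (LHS ≠ RHS)
B. LHS = 0, RHS = 0 → holds here (LHS = RHS)
C. LHS = 2, RHS = 2 → holds here (LHS = RHS)

Answer: A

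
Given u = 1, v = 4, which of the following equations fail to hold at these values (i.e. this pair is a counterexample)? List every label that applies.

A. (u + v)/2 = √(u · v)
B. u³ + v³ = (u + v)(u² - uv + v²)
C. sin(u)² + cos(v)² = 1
Evaluating each claim at the given values:
A. LHS = 5/2, RHS = 2 → fails here (LHS ≠ RHS)
B. LHS = 65, RHS = 65 → holds here (LHS = RHS)
C. LHS = cos(4)² + sin(1)² ≈ 1.135, RHS = 1 → fails here (LHS ≠ RHS)

Answer: A, C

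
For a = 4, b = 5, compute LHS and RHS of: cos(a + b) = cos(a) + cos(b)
LHS = cos(4 + 5) = cos(9) ≈ -0.9111
RHS = cos(4) + cos(5) ≈ -0.37

LHS ≠ RHS (they differ by about 0.5411), so the equation does not hold here.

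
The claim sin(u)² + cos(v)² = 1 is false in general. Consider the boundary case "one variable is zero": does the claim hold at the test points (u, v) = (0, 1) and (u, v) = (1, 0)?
No, fails at both test points

At (0, 1): LHS = cos(1)² ≈ 0.2919 ≠ RHS = 1
At (1, 0): LHS = sin(1)² + 1 ≈ 1.708 ≠ RHS = 1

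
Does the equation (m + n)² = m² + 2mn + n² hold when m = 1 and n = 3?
Holds

Substituting m = 1, n = 3:

LHS = (1 + 3)² = 16
RHS = 1² + 2·1·3 + 3² = 16

LHS = RHS, so the equation holds at this point.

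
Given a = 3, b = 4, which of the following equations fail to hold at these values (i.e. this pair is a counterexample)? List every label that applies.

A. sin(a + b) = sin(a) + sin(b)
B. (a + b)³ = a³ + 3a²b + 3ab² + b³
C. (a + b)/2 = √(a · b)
Evaluating each claim at the given values:
A. LHS = sin(7) ≈ 0.657, RHS = sin(4) + sin(3) ≈ -0.6157 → fails here (LHS ≠ RHS)
B. LHS = 343, RHS = 343 → holds here (LHS = RHS)
C. LHS = 7/2, RHS = 2·√(3) ≈ 3.464 → fails here (LHS ≠ RHS)

Answer: A, C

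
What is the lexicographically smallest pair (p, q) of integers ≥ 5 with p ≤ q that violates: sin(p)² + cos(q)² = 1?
At (5, 5): both sides equal 1, so it holds there.

Substituting (5, 6) into the claim:
LHS = sin(5)² + cos(6)² ≈ 1.841
RHS = 1

Since LHS ≠ RHS, this pair disproves the claim, and no lexicographically smaller pair (p ≤ q, integers ≥ 5) does.

For instance (6, 9) is also a counterexample (LHS = sin(6)² + cos(9)² ≈ 0.9082, RHS = 1), but it's lexicographically larger.

Answer: (p, q) = (5, 6)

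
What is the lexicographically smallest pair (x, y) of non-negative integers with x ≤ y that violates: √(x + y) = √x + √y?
At (0, 7): both sides equal √(7) ≈ 2.646, so it holds there.

Substituting (1, 1) into the claim:
LHS = √(1 + 1) = √(2) ≈ 1.414
RHS = √1 + √1 = 2

Since LHS ≠ RHS, this pair disproves the claim, and no lexicographically smaller pair (x ≤ y, non-negative integers) does.

For instance (2, 5) is also a counterexample (LHS = √(7) ≈ 2.646, RHS = √(2) + √(5) ≈ 3.65), but it's lexicographically larger.

Answer: (x, y) = (1, 1)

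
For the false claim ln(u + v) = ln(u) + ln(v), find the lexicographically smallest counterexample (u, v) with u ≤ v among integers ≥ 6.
Substituting (6, 6) into the claim:
LHS = ln(6 + 6) = ln(12) ≈ 2.485
RHS = ln(6) + ln(6) = 2·ln(6) ≈ 3.584

Since LHS ≠ RHS, this pair disproves the claim, and no lexicographically smaller pair (u ≤ v, integers ≥ 6) does.

For instance (8, 13) is also a counterexample (LHS = ln(21) ≈ 3.045, RHS = ln(8) + ln(13) ≈ 4.644), but it's lexicographically larger.

Answer: (u, v) = (6, 6)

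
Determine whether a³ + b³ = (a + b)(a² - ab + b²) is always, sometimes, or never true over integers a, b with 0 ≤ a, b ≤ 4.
The identity holds for every pair in the range. For instance at (a, b) = (2, 3): both sides equal 35.

Answer: Always true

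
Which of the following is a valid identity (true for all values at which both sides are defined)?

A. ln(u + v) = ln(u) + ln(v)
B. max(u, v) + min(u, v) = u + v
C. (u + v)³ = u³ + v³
B

A: fails at (4, 6) — LHS = ln(10) ≈ 2.303, RHS = ln(4) + ln(6) ≈ 3.178.
B: holds — e.g. at (2, 4), both sides equal 6.
C: fails at (1, 4) — LHS = 125, RHS = 65.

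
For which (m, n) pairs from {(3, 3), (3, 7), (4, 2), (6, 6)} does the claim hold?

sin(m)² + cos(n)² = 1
Testing each pair:
(3, 3): LHS = sin(3)² + cos(3)² = 1, RHS = 1 → holds
(3, 7): LHS = sin(3)² + cos(7)² ≈ 0.5883, RHS = 1 → fails
(4, 2): LHS = cos(2)² + sin(4)² ≈ 0.7459, RHS = 1 → fails
(6, 6): LHS = sin(6)² + cos(6)² = 1, RHS = 1 → holds

2 of 4 pairs satisfy the claim.

Answer: (3, 3), (6, 6)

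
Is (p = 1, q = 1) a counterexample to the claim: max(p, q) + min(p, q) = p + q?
Substituting p = 1, q = 1:
LHS = max(1, 1) + min(1, 1) = 2
RHS = 1 + 1 = 2

The sides agree, so this pair does not disprove the claim.

Answer: No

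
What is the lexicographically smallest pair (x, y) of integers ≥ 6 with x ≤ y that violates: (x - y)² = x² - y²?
Substituting (6, 7) into the claim:
LHS = (6 - 7)² = 1
RHS = 6² - 7² = -13

Since LHS ≠ RHS, this pair disproves the claim, and no lexicographically smaller pair (x ≤ y, integers ≥ 6) does.

For instance (9, 13) is also a counterexample (LHS = 16, RHS = -88), but it's lexicographically larger.

Answer: (x, y) = (6, 7)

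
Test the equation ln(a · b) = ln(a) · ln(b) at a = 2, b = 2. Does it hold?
Substituting a = 2, b = 2:

LHS = ln(2 · 2) = ln(4) ≈ 1.386
RHS = ln(2) · ln(2) = ln(2)² ≈ 0.4805

LHS ≠ RHS, so the equation does not hold at this point.

Answer: Fails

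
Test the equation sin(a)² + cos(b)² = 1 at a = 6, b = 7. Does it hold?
Fails

Substituting a = 6, b = 7:

LHS = sin(6)² + cos(7)² ≈ 0.6464
RHS = 1

LHS ≠ RHS, so the equation does not hold at this point.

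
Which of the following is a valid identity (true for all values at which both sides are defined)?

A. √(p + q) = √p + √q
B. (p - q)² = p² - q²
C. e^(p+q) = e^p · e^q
C

A: fails at (4, 6) — LHS = √(10) ≈ 3.162, RHS = 2 + √(6) ≈ 4.449.
B: fails at (1, 4) — LHS = 9, RHS = -15.
C: holds — e.g. at (0, 1), both sides equal e ≈ 2.718.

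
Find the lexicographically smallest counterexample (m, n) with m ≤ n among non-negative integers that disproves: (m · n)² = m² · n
Substituting (1, 2) into the claim:
LHS = (1 · 2)² = 4
RHS = 1² · 2 = 2

Since LHS ≠ RHS, this pair disproves the claim, and no lexicographically smaller pair (m ≤ n, non-negative integers) does.

For instance (3, 7) is also a counterexample (LHS = 441, RHS = 63), but it's lexicographically larger.

Answer: (m, n) = (1, 2)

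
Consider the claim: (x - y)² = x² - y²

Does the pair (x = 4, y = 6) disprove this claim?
Substituting x = 4, y = 6:
LHS = (4 - 6)² = 4
RHS = 4² - 6² = -20

Since LHS ≠ RHS, this pair disproves the claim.

Answer: Yes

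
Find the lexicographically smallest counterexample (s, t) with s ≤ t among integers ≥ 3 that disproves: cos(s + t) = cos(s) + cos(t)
Substituting (3, 3) into the claim:
LHS = cos(3 + 3) = cos(6) ≈ 0.9602
RHS = cos(3) + cos(3) = 2·cos(3) ≈ -1.98

Since LHS ≠ RHS, this pair disproves the claim, and no lexicographically smaller pair (s ≤ t, integers ≥ 3) does.

For instance (4, 7) is also a counterexample (LHS = cos(11) ≈ 0.004426, RHS = cos(4) + cos(7) ≈ 0.1003), but it's lexicographically larger.

Answer: (s, t) = (3, 3)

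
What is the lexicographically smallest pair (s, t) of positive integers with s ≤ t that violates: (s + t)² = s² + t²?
(s, t) = (1, 1)

Substituting (1, 1) into the claim:
LHS = (1 + 1)² = 4
RHS = 1² + 1² = 2

Since LHS ≠ RHS, this pair disproves the claim, and no lexicographically smaller pair (s ≤ t, positive integers) does.

For instance (3, 5) is also a counterexample (LHS = 64, RHS = 34), but it's lexicographically larger.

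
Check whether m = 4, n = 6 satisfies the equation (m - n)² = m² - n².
Fails

Substituting m = 4, n = 6:

LHS = (4 - 6)² = 4
RHS = 4² - 6² = -20

LHS ≠ RHS, so the equation does not hold at this point.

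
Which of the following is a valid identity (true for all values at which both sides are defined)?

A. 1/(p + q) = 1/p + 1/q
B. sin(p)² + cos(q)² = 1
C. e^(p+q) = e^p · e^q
A: fails at (3, 3) — LHS = 1/6, RHS = 2/3.
B: fails at (3, 4) — LHS = sin(3)² + cos(4)² ≈ 0.4472, RHS = 1.
C: holds — e.g. at (1, 2), both sides equal e^3 ≈ 20.09.

Answer: C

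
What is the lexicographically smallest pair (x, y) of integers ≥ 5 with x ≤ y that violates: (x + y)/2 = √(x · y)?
(x, y) = (5, 6)

Substituting (5, 6) into the claim:
LHS = (5 + 6)/2 = 11/2
RHS = √(5 · 6) = √(30) ≈ 5.477

Since LHS ≠ RHS, this pair disproves the claim, and no lexicographically smaller pair (x ≤ y, integers ≥ 5) does.

For instance (10, 11) is also a counterexample (LHS = 21/2, RHS = √(110) ≈ 10.49), but it's lexicographically larger.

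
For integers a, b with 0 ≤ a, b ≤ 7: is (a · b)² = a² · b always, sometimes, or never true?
Sometimes true

It holds at (a, b) = (5, 0) (both sides equal 0), but fails at (a, b) = (4, 6) (LHS = 576, RHS = 96).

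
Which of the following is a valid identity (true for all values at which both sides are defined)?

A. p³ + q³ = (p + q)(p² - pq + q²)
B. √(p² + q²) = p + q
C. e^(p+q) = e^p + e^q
A

A: holds — e.g. at (3, 4), both sides equal 91.
B: fails at (1, 5) — LHS = √(26) ≈ 5.099, RHS = 6.
C: fails at (3, 3) — LHS = e^6 ≈ 403.4, RHS = 2·e^3 ≈ 40.17.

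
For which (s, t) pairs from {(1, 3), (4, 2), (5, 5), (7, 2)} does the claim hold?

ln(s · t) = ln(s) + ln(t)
Testing each pair:
(1, 3): LHS = ln(3) ≈ 1.099, RHS = ln(3) ≈ 1.099 → holds
(4, 2): LHS = ln(8) ≈ 2.079, RHS = ln(2) + ln(4) ≈ 2.079 → holds
(5, 5): LHS = ln(25) ≈ 3.219, RHS = 2·ln(5) ≈ 3.219 → holds
(7, 2): LHS = ln(14) ≈ 2.639, RHS = ln(2) + ln(7) ≈ 2.639 → holds

Every pair satisfies the claim.

Answer: All pairs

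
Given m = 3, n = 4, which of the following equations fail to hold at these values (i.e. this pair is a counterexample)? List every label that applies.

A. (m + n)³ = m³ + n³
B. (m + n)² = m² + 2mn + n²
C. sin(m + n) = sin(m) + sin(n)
Evaluating each claim at the given values:
A. LHS = 343, RHS = 91 → fails here (LHS ≠ RHS)
B. LHS = 49, RHS = 49 → holds here (LHS = RHS)
C. LHS = sin(7) ≈ 0.657, RHS = sin(4) + sin(3) ≈ -0.6157 → fails here (LHS ≠ RHS)

Answer: A, C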